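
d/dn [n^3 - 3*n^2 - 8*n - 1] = 3*n^2 - 6*n - 8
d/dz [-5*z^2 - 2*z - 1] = -10*z - 2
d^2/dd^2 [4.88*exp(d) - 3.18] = 4.88*exp(d)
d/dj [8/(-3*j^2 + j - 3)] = 8*(6*j - 1)/(3*j^2 - j + 3)^2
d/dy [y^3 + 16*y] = 3*y^2 + 16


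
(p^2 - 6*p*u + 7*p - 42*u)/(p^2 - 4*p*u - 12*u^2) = (p + 7)/(p + 2*u)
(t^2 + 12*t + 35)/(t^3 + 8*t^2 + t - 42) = (t + 5)/(t^2 + t - 6)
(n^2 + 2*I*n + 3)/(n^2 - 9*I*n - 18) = (n^2 + 2*I*n + 3)/(n^2 - 9*I*n - 18)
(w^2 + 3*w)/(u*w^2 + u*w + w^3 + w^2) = (w + 3)/(u*w + u + w^2 + w)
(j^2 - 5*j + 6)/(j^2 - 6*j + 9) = (j - 2)/(j - 3)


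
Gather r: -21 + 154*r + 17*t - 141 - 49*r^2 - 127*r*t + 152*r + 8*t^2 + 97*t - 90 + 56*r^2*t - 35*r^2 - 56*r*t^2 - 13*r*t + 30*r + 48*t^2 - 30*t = r^2*(56*t - 84) + r*(-56*t^2 - 140*t + 336) + 56*t^2 + 84*t - 252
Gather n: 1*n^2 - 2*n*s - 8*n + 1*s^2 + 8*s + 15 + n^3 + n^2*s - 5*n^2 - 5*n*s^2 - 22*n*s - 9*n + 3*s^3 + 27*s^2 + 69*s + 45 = n^3 + n^2*(s - 4) + n*(-5*s^2 - 24*s - 17) + 3*s^3 + 28*s^2 + 77*s + 60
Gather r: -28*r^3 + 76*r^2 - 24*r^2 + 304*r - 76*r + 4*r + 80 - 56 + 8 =-28*r^3 + 52*r^2 + 232*r + 32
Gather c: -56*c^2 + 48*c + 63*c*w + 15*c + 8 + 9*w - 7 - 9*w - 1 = -56*c^2 + c*(63*w + 63)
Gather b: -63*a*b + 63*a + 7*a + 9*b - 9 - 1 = 70*a + b*(9 - 63*a) - 10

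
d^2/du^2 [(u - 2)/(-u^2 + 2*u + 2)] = 2*(4*(u - 2)*(u - 1)^2 + (3*u - 4)*(-u^2 + 2*u + 2))/(-u^2 + 2*u + 2)^3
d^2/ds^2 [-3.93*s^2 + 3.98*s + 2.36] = -7.86000000000000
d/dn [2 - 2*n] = -2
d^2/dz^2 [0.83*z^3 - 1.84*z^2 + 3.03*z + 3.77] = 4.98*z - 3.68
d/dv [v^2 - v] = 2*v - 1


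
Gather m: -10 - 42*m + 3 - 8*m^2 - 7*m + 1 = -8*m^2 - 49*m - 6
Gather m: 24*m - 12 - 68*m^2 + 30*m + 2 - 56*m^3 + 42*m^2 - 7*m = -56*m^3 - 26*m^2 + 47*m - 10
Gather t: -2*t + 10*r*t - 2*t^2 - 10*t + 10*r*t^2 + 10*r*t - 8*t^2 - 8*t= t^2*(10*r - 10) + t*(20*r - 20)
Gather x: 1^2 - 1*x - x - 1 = -2*x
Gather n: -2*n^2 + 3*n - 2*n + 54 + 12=-2*n^2 + n + 66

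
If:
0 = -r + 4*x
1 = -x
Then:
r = -4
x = -1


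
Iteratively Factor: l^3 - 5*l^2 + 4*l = (l - 1)*(l^2 - 4*l) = (l - 4)*(l - 1)*(l)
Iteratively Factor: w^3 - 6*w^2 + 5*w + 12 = (w + 1)*(w^2 - 7*w + 12) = (w - 3)*(w + 1)*(w - 4)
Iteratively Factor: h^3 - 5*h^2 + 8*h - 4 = (h - 2)*(h^2 - 3*h + 2) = (h - 2)*(h - 1)*(h - 2)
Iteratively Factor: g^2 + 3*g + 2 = (g + 2)*(g + 1)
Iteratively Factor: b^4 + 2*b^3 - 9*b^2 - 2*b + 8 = (b - 2)*(b^3 + 4*b^2 - b - 4) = (b - 2)*(b + 4)*(b^2 - 1) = (b - 2)*(b - 1)*(b + 4)*(b + 1)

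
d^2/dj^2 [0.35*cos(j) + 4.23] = -0.35*cos(j)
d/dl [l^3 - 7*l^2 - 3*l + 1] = 3*l^2 - 14*l - 3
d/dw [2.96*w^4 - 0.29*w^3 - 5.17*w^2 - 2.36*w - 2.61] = 11.84*w^3 - 0.87*w^2 - 10.34*w - 2.36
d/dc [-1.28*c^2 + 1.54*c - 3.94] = 1.54 - 2.56*c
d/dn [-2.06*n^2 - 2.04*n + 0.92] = -4.12*n - 2.04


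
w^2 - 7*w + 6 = (w - 6)*(w - 1)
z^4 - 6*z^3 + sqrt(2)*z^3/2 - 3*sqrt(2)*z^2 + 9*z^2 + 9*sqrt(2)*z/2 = z*(z - 3)^2*(z + sqrt(2)/2)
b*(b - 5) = b^2 - 5*b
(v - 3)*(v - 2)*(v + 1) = v^3 - 4*v^2 + v + 6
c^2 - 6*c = c*(c - 6)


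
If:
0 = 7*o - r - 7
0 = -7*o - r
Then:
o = 1/2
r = -7/2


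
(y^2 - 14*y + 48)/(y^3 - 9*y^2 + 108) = (y - 8)/(y^2 - 3*y - 18)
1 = 1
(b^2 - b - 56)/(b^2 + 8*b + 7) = (b - 8)/(b + 1)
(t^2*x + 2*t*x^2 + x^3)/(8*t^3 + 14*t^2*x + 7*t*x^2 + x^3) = x*(t + x)/(8*t^2 + 6*t*x + x^2)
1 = 1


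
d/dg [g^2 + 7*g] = 2*g + 7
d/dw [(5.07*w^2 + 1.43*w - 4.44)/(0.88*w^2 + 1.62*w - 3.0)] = (6.955*w^2 - 22.6056*w + 2.9028)/(0.7744*w^4 + 2.8512*w^3 - 2.6556*w^2 - 9.72*w + 9.0)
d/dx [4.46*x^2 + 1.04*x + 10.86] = 8.92*x + 1.04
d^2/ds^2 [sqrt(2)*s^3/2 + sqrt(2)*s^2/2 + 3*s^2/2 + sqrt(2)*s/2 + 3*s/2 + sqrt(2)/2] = 3*sqrt(2)*s + sqrt(2) + 3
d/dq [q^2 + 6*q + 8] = 2*q + 6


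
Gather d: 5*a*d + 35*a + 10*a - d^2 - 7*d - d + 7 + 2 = 45*a - d^2 + d*(5*a - 8) + 9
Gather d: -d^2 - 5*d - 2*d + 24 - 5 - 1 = -d^2 - 7*d + 18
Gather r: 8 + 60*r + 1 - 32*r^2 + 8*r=-32*r^2 + 68*r + 9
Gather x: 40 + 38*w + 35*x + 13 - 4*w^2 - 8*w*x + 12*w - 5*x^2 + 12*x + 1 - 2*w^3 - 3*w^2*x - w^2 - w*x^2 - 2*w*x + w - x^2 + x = -2*w^3 - 5*w^2 + 51*w + x^2*(-w - 6) + x*(-3*w^2 - 10*w + 48) + 54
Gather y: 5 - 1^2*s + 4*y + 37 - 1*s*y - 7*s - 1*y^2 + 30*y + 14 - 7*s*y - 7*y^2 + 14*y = -8*s - 8*y^2 + y*(48 - 8*s) + 56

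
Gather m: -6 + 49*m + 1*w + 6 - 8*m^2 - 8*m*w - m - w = -8*m^2 + m*(48 - 8*w)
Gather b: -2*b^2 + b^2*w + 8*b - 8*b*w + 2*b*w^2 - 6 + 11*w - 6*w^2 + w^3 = b^2*(w - 2) + b*(2*w^2 - 8*w + 8) + w^3 - 6*w^2 + 11*w - 6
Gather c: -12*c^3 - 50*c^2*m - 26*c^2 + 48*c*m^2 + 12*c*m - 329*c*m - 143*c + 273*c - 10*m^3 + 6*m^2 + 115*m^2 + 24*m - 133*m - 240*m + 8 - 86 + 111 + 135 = -12*c^3 + c^2*(-50*m - 26) + c*(48*m^2 - 317*m + 130) - 10*m^3 + 121*m^2 - 349*m + 168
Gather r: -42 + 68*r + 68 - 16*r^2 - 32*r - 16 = -16*r^2 + 36*r + 10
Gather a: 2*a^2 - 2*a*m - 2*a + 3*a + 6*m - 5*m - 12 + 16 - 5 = 2*a^2 + a*(1 - 2*m) + m - 1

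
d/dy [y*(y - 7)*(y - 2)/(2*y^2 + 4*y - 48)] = (y^4 + 4*y^3 - 104*y^2 + 432*y - 336)/(2*(y^4 + 4*y^3 - 44*y^2 - 96*y + 576))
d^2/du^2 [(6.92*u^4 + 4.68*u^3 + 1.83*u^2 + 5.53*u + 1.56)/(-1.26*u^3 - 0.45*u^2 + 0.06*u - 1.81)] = (2.8421709430404e-14*u^8 - 4.35239999999999*u^6 + 41.0121360000001*u^5 + 44.747964*u^4 + 60.716262*u^3 - 109.901814*u^2 - 43.368642*u - 10.661634)/(2.000376*u^9 + 2.14326*u^8 + 0.479682*u^7 + 8.507673*u^6 + 6.134778*u^5 + 0.283419*u^4 + 12.090222*u^3 + 4.442283*u^2 - 0.589698*u + 5.929741)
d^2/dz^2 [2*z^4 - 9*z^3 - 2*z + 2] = 6*z*(4*z - 9)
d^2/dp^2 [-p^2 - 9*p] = -2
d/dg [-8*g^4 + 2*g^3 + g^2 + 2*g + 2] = -32*g^3 + 6*g^2 + 2*g + 2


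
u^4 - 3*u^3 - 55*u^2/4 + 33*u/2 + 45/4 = (u - 5)*(u - 3/2)*(u + 1/2)*(u + 3)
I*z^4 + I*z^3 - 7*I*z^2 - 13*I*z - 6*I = (z - 3)*(z + 1)*(z + 2)*(I*z + I)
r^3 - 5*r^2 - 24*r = r*(r - 8)*(r + 3)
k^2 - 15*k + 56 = (k - 8)*(k - 7)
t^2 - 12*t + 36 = (t - 6)^2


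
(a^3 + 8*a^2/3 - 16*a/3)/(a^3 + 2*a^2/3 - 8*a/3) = (a + 4)/(a + 2)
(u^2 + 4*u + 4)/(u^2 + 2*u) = (u + 2)/u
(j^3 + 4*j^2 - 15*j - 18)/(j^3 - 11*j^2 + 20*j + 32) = (j^2 + 3*j - 18)/(j^2 - 12*j + 32)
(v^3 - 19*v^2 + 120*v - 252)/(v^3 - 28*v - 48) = (v^2 - 13*v + 42)/(v^2 + 6*v + 8)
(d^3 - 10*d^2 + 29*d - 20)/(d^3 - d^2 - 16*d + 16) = (d - 5)/(d + 4)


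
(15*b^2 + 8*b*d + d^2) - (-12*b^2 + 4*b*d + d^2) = 27*b^2 + 4*b*d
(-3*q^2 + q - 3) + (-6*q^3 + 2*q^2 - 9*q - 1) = -6*q^3 - q^2 - 8*q - 4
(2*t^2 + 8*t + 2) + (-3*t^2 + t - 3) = -t^2 + 9*t - 1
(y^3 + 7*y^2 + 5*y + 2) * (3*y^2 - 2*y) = 3*y^5 + 19*y^4 + y^3 - 4*y^2 - 4*y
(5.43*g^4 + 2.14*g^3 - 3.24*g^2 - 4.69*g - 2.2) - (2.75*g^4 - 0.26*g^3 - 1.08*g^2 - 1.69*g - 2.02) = 2.68*g^4 + 2.4*g^3 - 2.16*g^2 - 3.0*g - 0.18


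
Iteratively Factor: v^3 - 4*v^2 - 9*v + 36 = (v + 3)*(v^2 - 7*v + 12) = (v - 4)*(v + 3)*(v - 3)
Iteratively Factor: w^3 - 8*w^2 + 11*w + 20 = (w - 4)*(w^2 - 4*w - 5) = (w - 4)*(w + 1)*(w - 5)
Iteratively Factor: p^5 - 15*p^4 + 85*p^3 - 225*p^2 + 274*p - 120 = (p - 1)*(p^4 - 14*p^3 + 71*p^2 - 154*p + 120) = (p - 3)*(p - 1)*(p^3 - 11*p^2 + 38*p - 40) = (p - 3)*(p - 2)*(p - 1)*(p^2 - 9*p + 20) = (p - 5)*(p - 3)*(p - 2)*(p - 1)*(p - 4)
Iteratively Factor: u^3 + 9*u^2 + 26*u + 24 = (u + 2)*(u^2 + 7*u + 12) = (u + 2)*(u + 4)*(u + 3)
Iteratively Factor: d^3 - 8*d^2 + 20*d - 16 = (d - 4)*(d^2 - 4*d + 4) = (d - 4)*(d - 2)*(d - 2)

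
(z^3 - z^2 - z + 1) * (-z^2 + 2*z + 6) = -z^5 + 3*z^4 + 5*z^3 - 9*z^2 - 4*z + 6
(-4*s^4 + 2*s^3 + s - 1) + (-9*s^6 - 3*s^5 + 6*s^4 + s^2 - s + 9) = -9*s^6 - 3*s^5 + 2*s^4 + 2*s^3 + s^2 + 8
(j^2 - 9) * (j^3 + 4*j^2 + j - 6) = j^5 + 4*j^4 - 8*j^3 - 42*j^2 - 9*j + 54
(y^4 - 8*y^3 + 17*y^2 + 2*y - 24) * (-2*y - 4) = -2*y^5 + 12*y^4 - 2*y^3 - 72*y^2 + 40*y + 96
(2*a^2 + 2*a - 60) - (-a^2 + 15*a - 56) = 3*a^2 - 13*a - 4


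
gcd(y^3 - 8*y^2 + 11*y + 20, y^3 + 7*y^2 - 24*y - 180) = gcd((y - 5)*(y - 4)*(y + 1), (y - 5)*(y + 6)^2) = y - 5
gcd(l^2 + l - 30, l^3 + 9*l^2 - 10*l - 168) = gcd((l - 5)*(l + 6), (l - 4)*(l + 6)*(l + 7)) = l + 6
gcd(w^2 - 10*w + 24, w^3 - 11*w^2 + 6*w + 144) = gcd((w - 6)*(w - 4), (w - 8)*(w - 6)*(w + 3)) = w - 6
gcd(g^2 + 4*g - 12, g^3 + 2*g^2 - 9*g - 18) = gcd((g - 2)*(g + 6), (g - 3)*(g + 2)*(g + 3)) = 1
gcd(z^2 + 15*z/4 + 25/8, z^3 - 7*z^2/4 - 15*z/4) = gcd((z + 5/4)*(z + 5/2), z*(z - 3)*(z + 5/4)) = z + 5/4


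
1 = 1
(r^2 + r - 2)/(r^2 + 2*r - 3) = (r + 2)/(r + 3)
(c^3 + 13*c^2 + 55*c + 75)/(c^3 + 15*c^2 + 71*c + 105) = (c + 5)/(c + 7)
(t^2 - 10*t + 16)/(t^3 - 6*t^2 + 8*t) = (t - 8)/(t*(t - 4))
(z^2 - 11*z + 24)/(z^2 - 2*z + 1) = (z^2 - 11*z + 24)/(z^2 - 2*z + 1)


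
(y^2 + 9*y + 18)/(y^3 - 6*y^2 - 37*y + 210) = (y + 3)/(y^2 - 12*y + 35)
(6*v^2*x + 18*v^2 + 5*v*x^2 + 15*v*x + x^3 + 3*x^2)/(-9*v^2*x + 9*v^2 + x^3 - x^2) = (2*v*x + 6*v + x^2 + 3*x)/(-3*v*x + 3*v + x^2 - x)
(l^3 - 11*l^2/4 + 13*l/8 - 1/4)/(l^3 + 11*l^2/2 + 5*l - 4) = (4*l^2 - 9*l + 2)/(4*(l^2 + 6*l + 8))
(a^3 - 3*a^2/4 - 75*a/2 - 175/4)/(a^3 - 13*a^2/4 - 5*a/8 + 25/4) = 2*(a^2 - 2*a - 35)/(2*a^2 - 9*a + 10)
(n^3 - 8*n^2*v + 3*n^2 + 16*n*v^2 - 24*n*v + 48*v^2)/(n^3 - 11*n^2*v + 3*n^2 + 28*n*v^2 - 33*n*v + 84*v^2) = (-n + 4*v)/(-n + 7*v)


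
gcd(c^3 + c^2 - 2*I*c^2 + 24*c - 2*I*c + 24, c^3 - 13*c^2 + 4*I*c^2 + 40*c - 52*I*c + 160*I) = c + 4*I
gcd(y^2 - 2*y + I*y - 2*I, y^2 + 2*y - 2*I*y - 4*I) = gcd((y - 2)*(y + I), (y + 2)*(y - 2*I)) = 1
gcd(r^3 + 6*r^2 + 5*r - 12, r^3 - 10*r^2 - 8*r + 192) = r + 4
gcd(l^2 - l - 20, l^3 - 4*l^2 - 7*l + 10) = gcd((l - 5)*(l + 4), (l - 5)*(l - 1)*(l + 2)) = l - 5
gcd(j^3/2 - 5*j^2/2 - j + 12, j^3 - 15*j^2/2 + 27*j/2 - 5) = 1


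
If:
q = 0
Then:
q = 0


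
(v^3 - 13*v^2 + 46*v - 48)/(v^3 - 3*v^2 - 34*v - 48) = (v^2 - 5*v + 6)/(v^2 + 5*v + 6)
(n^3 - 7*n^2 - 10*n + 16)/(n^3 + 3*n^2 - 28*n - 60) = (n^2 - 9*n + 8)/(n^2 + n - 30)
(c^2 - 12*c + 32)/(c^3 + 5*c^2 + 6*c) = (c^2 - 12*c + 32)/(c*(c^2 + 5*c + 6))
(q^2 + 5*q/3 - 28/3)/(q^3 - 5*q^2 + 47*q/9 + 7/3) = 3*(q + 4)/(3*q^2 - 8*q - 3)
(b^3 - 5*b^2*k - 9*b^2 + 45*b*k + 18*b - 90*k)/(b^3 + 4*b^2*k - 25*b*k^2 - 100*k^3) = (b^2 - 9*b + 18)/(b^2 + 9*b*k + 20*k^2)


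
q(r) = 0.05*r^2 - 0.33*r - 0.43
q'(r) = 0.1*r - 0.33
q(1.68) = -0.84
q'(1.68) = -0.16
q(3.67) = -0.97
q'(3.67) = 0.04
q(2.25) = -0.92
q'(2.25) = -0.10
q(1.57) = -0.82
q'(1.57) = -0.17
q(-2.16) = 0.52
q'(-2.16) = -0.55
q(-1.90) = 0.38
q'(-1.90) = -0.52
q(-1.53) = 0.19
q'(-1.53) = -0.48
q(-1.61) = 0.23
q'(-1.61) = -0.49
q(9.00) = 0.65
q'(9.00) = 0.57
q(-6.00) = 3.35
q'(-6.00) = -0.93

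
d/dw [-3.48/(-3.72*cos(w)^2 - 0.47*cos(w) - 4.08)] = (25.8912*cos(w) + 1.6356)*sin(w)/(3.72*cos(w)^2 + 0.47*cos(w) + 4.08)^2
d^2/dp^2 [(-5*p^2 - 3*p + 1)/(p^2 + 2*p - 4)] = 2*(7*p^3 - 57*p^2 - 30*p - 96)/(p^6 + 6*p^5 - 40*p^3 + 96*p - 64)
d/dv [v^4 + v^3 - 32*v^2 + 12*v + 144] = 4*v^3 + 3*v^2 - 64*v + 12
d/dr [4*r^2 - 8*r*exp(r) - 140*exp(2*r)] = -8*r*exp(r) + 8*r - 280*exp(2*r) - 8*exp(r)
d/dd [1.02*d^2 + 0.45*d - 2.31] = 2.04*d + 0.45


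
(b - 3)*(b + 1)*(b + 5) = b^3 + 3*b^2 - 13*b - 15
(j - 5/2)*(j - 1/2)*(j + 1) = j^3 - 2*j^2 - 7*j/4 + 5/4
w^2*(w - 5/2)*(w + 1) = w^4 - 3*w^3/2 - 5*w^2/2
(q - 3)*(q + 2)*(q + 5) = q^3 + 4*q^2 - 11*q - 30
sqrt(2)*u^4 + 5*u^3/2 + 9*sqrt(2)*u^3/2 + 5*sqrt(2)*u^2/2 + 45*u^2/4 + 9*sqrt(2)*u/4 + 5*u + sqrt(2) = (u + 1/2)*(u + 4)*(u + sqrt(2))*(sqrt(2)*u + 1/2)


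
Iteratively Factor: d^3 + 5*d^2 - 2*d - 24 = (d + 3)*(d^2 + 2*d - 8) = (d - 2)*(d + 3)*(d + 4)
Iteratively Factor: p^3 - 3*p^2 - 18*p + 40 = (p - 2)*(p^2 - p - 20) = (p - 5)*(p - 2)*(p + 4)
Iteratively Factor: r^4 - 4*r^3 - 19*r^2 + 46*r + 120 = (r + 2)*(r^3 - 6*r^2 - 7*r + 60) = (r - 4)*(r + 2)*(r^2 - 2*r - 15) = (r - 5)*(r - 4)*(r + 2)*(r + 3)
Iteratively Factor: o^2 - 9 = (o + 3)*(o - 3)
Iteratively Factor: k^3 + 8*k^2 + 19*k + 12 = (k + 3)*(k^2 + 5*k + 4) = (k + 3)*(k + 4)*(k + 1)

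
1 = 1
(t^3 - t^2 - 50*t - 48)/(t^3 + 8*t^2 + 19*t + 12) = (t^2 - 2*t - 48)/(t^2 + 7*t + 12)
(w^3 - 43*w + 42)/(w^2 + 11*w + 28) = (w^2 - 7*w + 6)/(w + 4)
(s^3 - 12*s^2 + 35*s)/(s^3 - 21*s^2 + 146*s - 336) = s*(s - 5)/(s^2 - 14*s + 48)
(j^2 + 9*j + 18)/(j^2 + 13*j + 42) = (j + 3)/(j + 7)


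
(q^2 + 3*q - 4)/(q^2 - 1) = (q + 4)/(q + 1)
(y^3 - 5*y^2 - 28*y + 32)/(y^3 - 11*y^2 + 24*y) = (y^2 + 3*y - 4)/(y*(y - 3))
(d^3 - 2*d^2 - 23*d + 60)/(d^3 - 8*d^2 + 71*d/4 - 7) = 4*(d^2 + 2*d - 15)/(4*d^2 - 16*d + 7)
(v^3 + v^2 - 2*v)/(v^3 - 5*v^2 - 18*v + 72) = v*(v^2 + v - 2)/(v^3 - 5*v^2 - 18*v + 72)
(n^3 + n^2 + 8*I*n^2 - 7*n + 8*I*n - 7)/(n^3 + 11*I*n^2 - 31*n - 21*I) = (n + 1)/(n + 3*I)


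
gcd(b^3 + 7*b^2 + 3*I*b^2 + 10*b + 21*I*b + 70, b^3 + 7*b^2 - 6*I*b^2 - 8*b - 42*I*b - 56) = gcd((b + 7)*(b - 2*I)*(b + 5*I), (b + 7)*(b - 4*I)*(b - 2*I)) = b^2 + b*(7 - 2*I) - 14*I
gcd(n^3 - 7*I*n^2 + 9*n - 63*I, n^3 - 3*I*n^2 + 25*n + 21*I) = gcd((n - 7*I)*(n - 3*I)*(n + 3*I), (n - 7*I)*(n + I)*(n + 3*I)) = n^2 - 4*I*n + 21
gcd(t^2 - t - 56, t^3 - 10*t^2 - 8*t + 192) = t - 8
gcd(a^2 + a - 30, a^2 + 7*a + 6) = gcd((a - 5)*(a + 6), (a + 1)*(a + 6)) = a + 6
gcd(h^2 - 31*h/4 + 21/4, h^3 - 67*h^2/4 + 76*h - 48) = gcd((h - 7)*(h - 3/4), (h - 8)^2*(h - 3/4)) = h - 3/4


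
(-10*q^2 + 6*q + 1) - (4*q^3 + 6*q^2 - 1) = -4*q^3 - 16*q^2 + 6*q + 2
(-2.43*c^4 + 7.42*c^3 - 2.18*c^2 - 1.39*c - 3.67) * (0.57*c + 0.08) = -1.3851*c^5 + 4.035*c^4 - 0.649*c^3 - 0.9667*c^2 - 2.2031*c - 0.2936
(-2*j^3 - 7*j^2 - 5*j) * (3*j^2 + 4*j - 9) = -6*j^5 - 29*j^4 - 25*j^3 + 43*j^2 + 45*j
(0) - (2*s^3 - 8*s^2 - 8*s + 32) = -2*s^3 + 8*s^2 + 8*s - 32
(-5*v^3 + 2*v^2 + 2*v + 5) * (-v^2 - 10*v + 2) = 5*v^5 + 48*v^4 - 32*v^3 - 21*v^2 - 46*v + 10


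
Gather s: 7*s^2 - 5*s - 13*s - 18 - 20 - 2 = 7*s^2 - 18*s - 40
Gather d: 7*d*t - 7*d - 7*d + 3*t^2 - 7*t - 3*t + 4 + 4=d*(7*t - 14) + 3*t^2 - 10*t + 8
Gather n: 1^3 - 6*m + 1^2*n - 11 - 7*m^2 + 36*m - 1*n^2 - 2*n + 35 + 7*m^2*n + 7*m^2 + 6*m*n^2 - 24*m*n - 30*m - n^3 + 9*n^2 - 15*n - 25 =-n^3 + n^2*(6*m + 8) + n*(7*m^2 - 24*m - 16)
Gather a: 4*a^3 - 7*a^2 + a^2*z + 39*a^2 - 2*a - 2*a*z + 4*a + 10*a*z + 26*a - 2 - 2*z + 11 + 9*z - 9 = 4*a^3 + a^2*(z + 32) + a*(8*z + 28) + 7*z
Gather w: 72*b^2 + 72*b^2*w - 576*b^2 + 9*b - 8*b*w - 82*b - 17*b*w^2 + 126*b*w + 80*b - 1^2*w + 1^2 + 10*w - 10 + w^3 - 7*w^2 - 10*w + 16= -504*b^2 + 7*b + w^3 + w^2*(-17*b - 7) + w*(72*b^2 + 118*b - 1) + 7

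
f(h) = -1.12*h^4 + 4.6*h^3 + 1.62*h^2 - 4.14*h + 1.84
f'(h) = -4.48*h^3 + 13.8*h^2 + 3.24*h - 4.14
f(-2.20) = -56.43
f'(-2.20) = 103.23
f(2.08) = 20.67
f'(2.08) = 21.99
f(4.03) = 17.12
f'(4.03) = -60.18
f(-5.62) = -1857.53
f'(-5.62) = 1208.74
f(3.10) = 38.18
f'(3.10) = 5.06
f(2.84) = 35.66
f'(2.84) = 13.75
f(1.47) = 8.64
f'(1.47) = 16.21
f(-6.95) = -4048.48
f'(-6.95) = 2143.86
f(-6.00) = -2360.12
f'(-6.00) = 1440.90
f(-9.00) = -10531.40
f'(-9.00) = 4350.42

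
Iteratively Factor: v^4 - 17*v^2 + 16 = (v - 1)*(v^3 + v^2 - 16*v - 16) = (v - 1)*(v + 4)*(v^2 - 3*v - 4) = (v - 4)*(v - 1)*(v + 4)*(v + 1)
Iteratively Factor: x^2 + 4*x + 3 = (x + 1)*(x + 3)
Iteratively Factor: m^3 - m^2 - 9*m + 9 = (m - 1)*(m^2 - 9) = (m - 1)*(m + 3)*(m - 3)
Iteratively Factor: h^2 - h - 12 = (h + 3)*(h - 4)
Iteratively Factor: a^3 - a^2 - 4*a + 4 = (a - 2)*(a^2 + a - 2) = (a - 2)*(a - 1)*(a + 2)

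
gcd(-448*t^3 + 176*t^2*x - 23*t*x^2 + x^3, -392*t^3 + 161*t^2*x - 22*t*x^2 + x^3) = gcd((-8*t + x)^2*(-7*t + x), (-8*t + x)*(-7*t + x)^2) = 56*t^2 - 15*t*x + x^2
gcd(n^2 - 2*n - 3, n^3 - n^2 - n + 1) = n + 1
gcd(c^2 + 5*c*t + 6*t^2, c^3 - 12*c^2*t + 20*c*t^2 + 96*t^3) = c + 2*t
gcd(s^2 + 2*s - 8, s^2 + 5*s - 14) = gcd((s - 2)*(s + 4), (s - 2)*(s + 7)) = s - 2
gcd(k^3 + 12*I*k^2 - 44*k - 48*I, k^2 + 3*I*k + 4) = k + 4*I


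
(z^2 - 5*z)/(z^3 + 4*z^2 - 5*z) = (z - 5)/(z^2 + 4*z - 5)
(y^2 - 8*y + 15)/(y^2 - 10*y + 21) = (y - 5)/(y - 7)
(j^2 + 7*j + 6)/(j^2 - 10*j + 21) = (j^2 + 7*j + 6)/(j^2 - 10*j + 21)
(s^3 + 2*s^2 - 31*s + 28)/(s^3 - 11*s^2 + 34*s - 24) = (s + 7)/(s - 6)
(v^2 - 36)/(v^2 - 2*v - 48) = (v - 6)/(v - 8)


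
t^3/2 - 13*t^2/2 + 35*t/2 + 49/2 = (t/2 + 1/2)*(t - 7)^2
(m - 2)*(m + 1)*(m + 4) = m^3 + 3*m^2 - 6*m - 8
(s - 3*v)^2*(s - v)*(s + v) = s^4 - 6*s^3*v + 8*s^2*v^2 + 6*s*v^3 - 9*v^4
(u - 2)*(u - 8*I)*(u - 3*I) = u^3 - 2*u^2 - 11*I*u^2 - 24*u + 22*I*u + 48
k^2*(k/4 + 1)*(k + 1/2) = k^4/4 + 9*k^3/8 + k^2/2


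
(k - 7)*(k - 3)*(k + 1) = k^3 - 9*k^2 + 11*k + 21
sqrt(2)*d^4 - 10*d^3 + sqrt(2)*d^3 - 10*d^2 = d^2*(d - 5*sqrt(2))*(sqrt(2)*d + sqrt(2))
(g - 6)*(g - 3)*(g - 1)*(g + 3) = g^4 - 7*g^3 - 3*g^2 + 63*g - 54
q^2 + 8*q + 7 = (q + 1)*(q + 7)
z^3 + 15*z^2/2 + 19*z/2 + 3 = (z + 1/2)*(z + 1)*(z + 6)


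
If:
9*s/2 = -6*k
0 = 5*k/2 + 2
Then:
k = -4/5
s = 16/15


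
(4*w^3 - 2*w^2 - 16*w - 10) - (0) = 4*w^3 - 2*w^2 - 16*w - 10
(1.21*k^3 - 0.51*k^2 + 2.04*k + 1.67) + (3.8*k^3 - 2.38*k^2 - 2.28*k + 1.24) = 5.01*k^3 - 2.89*k^2 - 0.24*k + 2.91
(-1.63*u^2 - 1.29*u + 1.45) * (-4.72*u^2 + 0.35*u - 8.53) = 7.6936*u^4 + 5.5183*u^3 + 6.6084*u^2 + 11.5112*u - 12.3685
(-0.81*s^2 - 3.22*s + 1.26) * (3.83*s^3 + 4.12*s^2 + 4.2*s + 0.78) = -3.1023*s^5 - 15.6698*s^4 - 11.8426*s^3 - 8.9646*s^2 + 2.7804*s + 0.9828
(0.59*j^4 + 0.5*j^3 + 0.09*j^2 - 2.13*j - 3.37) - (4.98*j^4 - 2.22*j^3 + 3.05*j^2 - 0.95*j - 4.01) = -4.39*j^4 + 2.72*j^3 - 2.96*j^2 - 1.18*j + 0.64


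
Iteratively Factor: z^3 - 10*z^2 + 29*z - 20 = (z - 1)*(z^2 - 9*z + 20) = (z - 4)*(z - 1)*(z - 5)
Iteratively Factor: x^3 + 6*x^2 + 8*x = (x)*(x^2 + 6*x + 8) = x*(x + 4)*(x + 2)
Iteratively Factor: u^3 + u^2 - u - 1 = (u + 1)*(u^2 - 1) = (u - 1)*(u + 1)*(u + 1)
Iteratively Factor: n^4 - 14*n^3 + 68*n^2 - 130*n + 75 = (n - 3)*(n^3 - 11*n^2 + 35*n - 25) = (n - 3)*(n - 1)*(n^2 - 10*n + 25) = (n - 5)*(n - 3)*(n - 1)*(n - 5)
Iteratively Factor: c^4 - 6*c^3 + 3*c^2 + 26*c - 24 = (c - 4)*(c^3 - 2*c^2 - 5*c + 6) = (c - 4)*(c - 1)*(c^2 - c - 6) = (c - 4)*(c - 3)*(c - 1)*(c + 2)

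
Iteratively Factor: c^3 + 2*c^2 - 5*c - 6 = (c + 3)*(c^2 - c - 2) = (c - 2)*(c + 3)*(c + 1)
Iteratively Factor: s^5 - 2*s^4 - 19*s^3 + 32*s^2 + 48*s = (s - 4)*(s^4 + 2*s^3 - 11*s^2 - 12*s) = (s - 4)*(s - 3)*(s^3 + 5*s^2 + 4*s) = (s - 4)*(s - 3)*(s + 1)*(s^2 + 4*s) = (s - 4)*(s - 3)*(s + 1)*(s + 4)*(s)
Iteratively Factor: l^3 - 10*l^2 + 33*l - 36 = (l - 3)*(l^2 - 7*l + 12) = (l - 4)*(l - 3)*(l - 3)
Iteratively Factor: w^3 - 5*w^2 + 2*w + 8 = (w + 1)*(w^2 - 6*w + 8) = (w - 2)*(w + 1)*(w - 4)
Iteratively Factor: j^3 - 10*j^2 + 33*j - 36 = (j - 4)*(j^2 - 6*j + 9) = (j - 4)*(j - 3)*(j - 3)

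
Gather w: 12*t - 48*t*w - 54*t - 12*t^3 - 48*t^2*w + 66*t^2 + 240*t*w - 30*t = -12*t^3 + 66*t^2 - 72*t + w*(-48*t^2 + 192*t)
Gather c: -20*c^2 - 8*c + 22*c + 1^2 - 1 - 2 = -20*c^2 + 14*c - 2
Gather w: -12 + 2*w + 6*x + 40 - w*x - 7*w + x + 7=w*(-x - 5) + 7*x + 35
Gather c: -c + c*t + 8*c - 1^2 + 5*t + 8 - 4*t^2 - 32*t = c*(t + 7) - 4*t^2 - 27*t + 7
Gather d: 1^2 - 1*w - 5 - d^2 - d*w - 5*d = -d^2 + d*(-w - 5) - w - 4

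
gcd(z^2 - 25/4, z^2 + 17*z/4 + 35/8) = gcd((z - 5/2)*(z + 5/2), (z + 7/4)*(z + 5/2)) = z + 5/2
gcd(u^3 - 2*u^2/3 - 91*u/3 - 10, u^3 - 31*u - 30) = u^2 - u - 30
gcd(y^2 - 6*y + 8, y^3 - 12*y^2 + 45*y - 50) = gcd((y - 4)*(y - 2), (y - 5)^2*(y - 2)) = y - 2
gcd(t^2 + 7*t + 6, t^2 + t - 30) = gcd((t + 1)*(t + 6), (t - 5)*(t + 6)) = t + 6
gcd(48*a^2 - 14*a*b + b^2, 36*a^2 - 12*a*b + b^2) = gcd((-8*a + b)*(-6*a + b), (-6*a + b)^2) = 6*a - b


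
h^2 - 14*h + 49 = (h - 7)^2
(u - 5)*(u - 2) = u^2 - 7*u + 10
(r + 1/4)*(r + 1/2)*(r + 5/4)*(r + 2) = r^4 + 4*r^3 + 81*r^2/16 + 73*r/32 + 5/16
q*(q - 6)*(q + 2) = q^3 - 4*q^2 - 12*q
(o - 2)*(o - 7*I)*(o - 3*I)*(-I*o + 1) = -I*o^4 - 9*o^3 + 2*I*o^3 + 18*o^2 + 11*I*o^2 - 21*o - 22*I*o + 42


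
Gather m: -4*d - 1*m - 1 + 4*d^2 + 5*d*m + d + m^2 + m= 4*d^2 + 5*d*m - 3*d + m^2 - 1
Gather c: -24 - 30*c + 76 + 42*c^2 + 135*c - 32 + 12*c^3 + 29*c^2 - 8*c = 12*c^3 + 71*c^2 + 97*c + 20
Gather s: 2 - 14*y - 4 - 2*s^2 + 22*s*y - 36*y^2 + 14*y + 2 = -2*s^2 + 22*s*y - 36*y^2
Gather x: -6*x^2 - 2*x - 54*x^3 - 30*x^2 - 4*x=-54*x^3 - 36*x^2 - 6*x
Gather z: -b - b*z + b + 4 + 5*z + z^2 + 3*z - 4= z^2 + z*(8 - b)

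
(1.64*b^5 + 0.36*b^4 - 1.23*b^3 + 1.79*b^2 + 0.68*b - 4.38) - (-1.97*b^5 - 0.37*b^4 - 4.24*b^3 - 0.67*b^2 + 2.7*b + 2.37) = 3.61*b^5 + 0.73*b^4 + 3.01*b^3 + 2.46*b^2 - 2.02*b - 6.75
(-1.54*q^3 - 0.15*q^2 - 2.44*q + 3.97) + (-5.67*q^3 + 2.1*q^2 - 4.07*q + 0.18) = -7.21*q^3 + 1.95*q^2 - 6.51*q + 4.15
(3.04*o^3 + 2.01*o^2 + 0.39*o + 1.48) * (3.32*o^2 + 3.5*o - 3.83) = 10.0928*o^5 + 17.3132*o^4 - 3.3134*o^3 - 1.4197*o^2 + 3.6863*o - 5.6684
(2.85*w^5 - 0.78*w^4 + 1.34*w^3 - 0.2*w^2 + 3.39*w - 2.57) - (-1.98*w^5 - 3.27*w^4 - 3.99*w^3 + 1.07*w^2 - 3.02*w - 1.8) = 4.83*w^5 + 2.49*w^4 + 5.33*w^3 - 1.27*w^2 + 6.41*w - 0.77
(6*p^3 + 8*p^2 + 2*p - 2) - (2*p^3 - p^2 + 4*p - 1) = 4*p^3 + 9*p^2 - 2*p - 1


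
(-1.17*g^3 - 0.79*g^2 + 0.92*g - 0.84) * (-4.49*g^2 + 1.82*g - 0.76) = 5.2533*g^5 + 1.4177*g^4 - 4.6794*g^3 + 6.0464*g^2 - 2.228*g + 0.6384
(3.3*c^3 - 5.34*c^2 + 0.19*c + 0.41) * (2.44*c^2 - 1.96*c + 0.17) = 8.052*c^5 - 19.4976*c^4 + 11.491*c^3 - 0.2798*c^2 - 0.7713*c + 0.0697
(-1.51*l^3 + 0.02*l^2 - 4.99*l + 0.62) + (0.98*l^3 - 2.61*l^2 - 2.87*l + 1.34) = -0.53*l^3 - 2.59*l^2 - 7.86*l + 1.96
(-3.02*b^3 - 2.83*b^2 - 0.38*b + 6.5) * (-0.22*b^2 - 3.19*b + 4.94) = 0.6644*b^5 + 10.2564*b^4 - 5.8075*b^3 - 14.198*b^2 - 22.6122*b + 32.11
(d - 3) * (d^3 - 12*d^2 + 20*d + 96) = d^4 - 15*d^3 + 56*d^2 + 36*d - 288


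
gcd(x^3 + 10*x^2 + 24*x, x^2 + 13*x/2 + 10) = x + 4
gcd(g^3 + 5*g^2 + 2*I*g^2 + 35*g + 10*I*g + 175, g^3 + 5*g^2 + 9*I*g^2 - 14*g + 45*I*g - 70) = g^2 + g*(5 + 7*I) + 35*I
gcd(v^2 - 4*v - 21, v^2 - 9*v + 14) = v - 7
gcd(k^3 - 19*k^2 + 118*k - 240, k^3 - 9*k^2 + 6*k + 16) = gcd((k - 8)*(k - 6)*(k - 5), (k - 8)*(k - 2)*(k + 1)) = k - 8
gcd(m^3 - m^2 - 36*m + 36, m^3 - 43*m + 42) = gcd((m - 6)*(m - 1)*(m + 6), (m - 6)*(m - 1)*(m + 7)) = m^2 - 7*m + 6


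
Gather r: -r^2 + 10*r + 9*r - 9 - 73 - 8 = -r^2 + 19*r - 90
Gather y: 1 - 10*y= 1 - 10*y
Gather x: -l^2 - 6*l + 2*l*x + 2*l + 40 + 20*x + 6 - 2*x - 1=-l^2 - 4*l + x*(2*l + 18) + 45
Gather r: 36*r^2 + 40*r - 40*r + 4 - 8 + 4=36*r^2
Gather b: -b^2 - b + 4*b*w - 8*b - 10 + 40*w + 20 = -b^2 + b*(4*w - 9) + 40*w + 10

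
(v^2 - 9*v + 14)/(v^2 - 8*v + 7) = (v - 2)/(v - 1)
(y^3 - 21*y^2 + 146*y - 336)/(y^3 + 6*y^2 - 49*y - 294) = (y^2 - 14*y + 48)/(y^2 + 13*y + 42)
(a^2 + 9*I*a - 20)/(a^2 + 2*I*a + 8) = (a + 5*I)/(a - 2*I)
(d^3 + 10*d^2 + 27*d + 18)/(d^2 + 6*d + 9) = (d^2 + 7*d + 6)/(d + 3)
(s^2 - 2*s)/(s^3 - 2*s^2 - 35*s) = (2 - s)/(-s^2 + 2*s + 35)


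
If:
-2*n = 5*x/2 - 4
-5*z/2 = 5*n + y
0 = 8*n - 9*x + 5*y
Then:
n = -125*z/98 - 72/49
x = 50*z/49 + 136/49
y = 190*z/49 + 360/49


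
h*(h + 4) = h^2 + 4*h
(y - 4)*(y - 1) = y^2 - 5*y + 4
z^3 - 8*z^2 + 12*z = z*(z - 6)*(z - 2)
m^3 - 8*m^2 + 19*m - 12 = (m - 4)*(m - 3)*(m - 1)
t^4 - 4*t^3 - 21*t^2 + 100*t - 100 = (t - 5)*(t - 2)^2*(t + 5)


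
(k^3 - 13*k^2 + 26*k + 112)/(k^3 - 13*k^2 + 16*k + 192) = (k^2 - 5*k - 14)/(k^2 - 5*k - 24)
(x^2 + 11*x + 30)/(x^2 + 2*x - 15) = (x + 6)/(x - 3)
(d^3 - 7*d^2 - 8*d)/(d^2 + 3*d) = (d^2 - 7*d - 8)/(d + 3)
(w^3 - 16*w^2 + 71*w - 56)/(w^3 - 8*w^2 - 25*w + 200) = (w^2 - 8*w + 7)/(w^2 - 25)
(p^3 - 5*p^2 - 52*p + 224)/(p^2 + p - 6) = (p^3 - 5*p^2 - 52*p + 224)/(p^2 + p - 6)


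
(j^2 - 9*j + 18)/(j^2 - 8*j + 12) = (j - 3)/(j - 2)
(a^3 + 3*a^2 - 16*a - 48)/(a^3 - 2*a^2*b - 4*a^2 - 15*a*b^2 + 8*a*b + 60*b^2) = (a^2 + 7*a + 12)/(a^2 - 2*a*b - 15*b^2)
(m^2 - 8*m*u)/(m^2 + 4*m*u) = (m - 8*u)/(m + 4*u)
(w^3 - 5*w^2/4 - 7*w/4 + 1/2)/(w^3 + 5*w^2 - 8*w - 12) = (w - 1/4)/(w + 6)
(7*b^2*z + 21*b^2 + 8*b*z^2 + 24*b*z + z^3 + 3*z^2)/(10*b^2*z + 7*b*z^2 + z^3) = (7*b^2*z + 21*b^2 + 8*b*z^2 + 24*b*z + z^3 + 3*z^2)/(z*(10*b^2 + 7*b*z + z^2))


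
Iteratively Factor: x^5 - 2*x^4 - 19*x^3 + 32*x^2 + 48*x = (x - 4)*(x^4 + 2*x^3 - 11*x^2 - 12*x) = (x - 4)*(x + 4)*(x^3 - 2*x^2 - 3*x) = x*(x - 4)*(x + 4)*(x^2 - 2*x - 3) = x*(x - 4)*(x - 3)*(x + 4)*(x + 1)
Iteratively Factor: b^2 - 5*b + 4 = (b - 1)*(b - 4)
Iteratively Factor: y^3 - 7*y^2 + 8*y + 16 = (y + 1)*(y^2 - 8*y + 16) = (y - 4)*(y + 1)*(y - 4)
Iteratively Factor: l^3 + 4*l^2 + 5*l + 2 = (l + 2)*(l^2 + 2*l + 1) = (l + 1)*(l + 2)*(l + 1)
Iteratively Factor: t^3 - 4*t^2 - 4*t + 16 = (t - 2)*(t^2 - 2*t - 8) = (t - 2)*(t + 2)*(t - 4)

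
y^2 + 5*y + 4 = (y + 1)*(y + 4)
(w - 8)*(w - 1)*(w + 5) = w^3 - 4*w^2 - 37*w + 40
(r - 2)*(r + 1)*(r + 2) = r^3 + r^2 - 4*r - 4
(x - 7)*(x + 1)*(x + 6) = x^3 - 43*x - 42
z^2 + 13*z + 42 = (z + 6)*(z + 7)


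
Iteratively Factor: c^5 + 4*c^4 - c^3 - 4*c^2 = (c)*(c^4 + 4*c^3 - c^2 - 4*c) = c^2*(c^3 + 4*c^2 - c - 4) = c^2*(c + 1)*(c^2 + 3*c - 4) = c^2*(c - 1)*(c + 1)*(c + 4)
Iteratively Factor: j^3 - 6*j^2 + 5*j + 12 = (j - 4)*(j^2 - 2*j - 3) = (j - 4)*(j + 1)*(j - 3)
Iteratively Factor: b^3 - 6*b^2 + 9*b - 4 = (b - 1)*(b^2 - 5*b + 4) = (b - 4)*(b - 1)*(b - 1)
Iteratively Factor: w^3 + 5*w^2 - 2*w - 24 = (w + 3)*(w^2 + 2*w - 8) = (w + 3)*(w + 4)*(w - 2)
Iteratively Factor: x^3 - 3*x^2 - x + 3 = (x + 1)*(x^2 - 4*x + 3) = (x - 1)*(x + 1)*(x - 3)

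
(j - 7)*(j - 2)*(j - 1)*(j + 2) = j^4 - 8*j^3 + 3*j^2 + 32*j - 28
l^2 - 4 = (l - 2)*(l + 2)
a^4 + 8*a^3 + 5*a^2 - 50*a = a*(a - 2)*(a + 5)^2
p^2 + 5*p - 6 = (p - 1)*(p + 6)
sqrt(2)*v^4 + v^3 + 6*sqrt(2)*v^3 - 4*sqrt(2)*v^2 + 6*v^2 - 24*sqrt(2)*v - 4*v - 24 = (v - 2)*(v + 2)*(v + 6)*(sqrt(2)*v + 1)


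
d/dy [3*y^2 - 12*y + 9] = 6*y - 12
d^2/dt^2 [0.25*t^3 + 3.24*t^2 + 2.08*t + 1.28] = 1.5*t + 6.48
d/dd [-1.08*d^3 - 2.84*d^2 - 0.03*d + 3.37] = -3.24*d^2 - 5.68*d - 0.03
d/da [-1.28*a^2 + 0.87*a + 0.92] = 0.87 - 2.56*a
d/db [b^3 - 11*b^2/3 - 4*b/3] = 3*b^2 - 22*b/3 - 4/3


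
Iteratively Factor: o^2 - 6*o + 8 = (o - 2)*(o - 4)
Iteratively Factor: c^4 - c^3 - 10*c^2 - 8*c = (c + 2)*(c^3 - 3*c^2 - 4*c) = c*(c + 2)*(c^2 - 3*c - 4) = c*(c + 1)*(c + 2)*(c - 4)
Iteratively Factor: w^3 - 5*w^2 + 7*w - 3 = (w - 1)*(w^2 - 4*w + 3) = (w - 1)^2*(w - 3)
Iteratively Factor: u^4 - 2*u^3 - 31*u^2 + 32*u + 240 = (u + 4)*(u^3 - 6*u^2 - 7*u + 60) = (u - 5)*(u + 4)*(u^2 - u - 12) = (u - 5)*(u - 4)*(u + 4)*(u + 3)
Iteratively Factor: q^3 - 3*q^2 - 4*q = (q)*(q^2 - 3*q - 4) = q*(q + 1)*(q - 4)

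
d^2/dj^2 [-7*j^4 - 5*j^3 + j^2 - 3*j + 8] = -84*j^2 - 30*j + 2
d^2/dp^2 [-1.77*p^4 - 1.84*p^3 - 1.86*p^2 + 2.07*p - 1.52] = -21.24*p^2 - 11.04*p - 3.72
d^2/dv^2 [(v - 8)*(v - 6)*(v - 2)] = 6*v - 32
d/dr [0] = 0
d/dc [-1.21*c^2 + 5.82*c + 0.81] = 5.82 - 2.42*c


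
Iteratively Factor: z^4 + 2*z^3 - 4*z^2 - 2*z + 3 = (z - 1)*(z^3 + 3*z^2 - z - 3) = (z - 1)*(z + 3)*(z^2 - 1) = (z - 1)^2*(z + 3)*(z + 1)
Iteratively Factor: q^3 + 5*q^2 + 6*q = (q + 2)*(q^2 + 3*q) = q*(q + 2)*(q + 3)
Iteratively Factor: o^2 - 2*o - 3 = (o + 1)*(o - 3)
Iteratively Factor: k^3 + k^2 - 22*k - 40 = (k + 2)*(k^2 - k - 20) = (k + 2)*(k + 4)*(k - 5)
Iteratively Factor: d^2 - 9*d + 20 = (d - 5)*(d - 4)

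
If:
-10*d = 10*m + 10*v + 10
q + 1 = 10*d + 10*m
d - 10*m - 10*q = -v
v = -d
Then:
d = 6/5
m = -1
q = 1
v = -6/5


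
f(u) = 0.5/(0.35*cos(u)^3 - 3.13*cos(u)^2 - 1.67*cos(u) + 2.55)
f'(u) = 0.5*(1.05*sin(u)*cos(u)^2 - 6.26*sin(u)*cos(u) - 1.67*sin(u))/(0.35*cos(u)^3 - 3.13*cos(u)^2 - 1.67*cos(u) + 2.55)^2 = (0.525*cos(u)^2 - 3.13*cos(u) - 0.835)*sin(u)/(0.35*cos(u)^3 - 3.13*cos(u)^2 - 1.67*cos(u) + 2.55)^2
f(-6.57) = -0.31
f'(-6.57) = 0.36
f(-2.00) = 0.19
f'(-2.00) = -0.07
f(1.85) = 0.18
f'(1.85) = 0.01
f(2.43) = 0.27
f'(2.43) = 0.34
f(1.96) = 0.18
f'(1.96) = 0.05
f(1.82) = 0.18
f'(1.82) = -0.00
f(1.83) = 0.18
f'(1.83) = 0.00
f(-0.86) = 2.22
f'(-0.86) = 39.63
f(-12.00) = -0.57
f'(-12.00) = -2.16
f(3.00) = 0.63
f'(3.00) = 0.62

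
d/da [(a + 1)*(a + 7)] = 2*a + 8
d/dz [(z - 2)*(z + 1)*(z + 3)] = 3*z^2 + 4*z - 5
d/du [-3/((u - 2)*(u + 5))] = 3*(2*u + 3)/((u - 2)^2*(u + 5)^2)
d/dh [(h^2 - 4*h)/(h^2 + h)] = 5/(h^2 + 2*h + 1)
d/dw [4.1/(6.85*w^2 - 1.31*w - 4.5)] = (5.371 - 56.17*w)/(-6.85*w^2 + 1.31*w + 4.5)^2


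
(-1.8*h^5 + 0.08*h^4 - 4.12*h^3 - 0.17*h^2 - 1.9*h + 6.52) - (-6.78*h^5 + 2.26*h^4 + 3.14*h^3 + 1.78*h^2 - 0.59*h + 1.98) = 4.98*h^5 - 2.18*h^4 - 7.26*h^3 - 1.95*h^2 - 1.31*h + 4.54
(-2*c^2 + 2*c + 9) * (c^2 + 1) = -2*c^4 + 2*c^3 + 7*c^2 + 2*c + 9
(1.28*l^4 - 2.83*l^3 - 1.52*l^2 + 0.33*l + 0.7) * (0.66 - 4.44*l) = -5.6832*l^5 + 13.41*l^4 + 4.881*l^3 - 2.4684*l^2 - 2.8902*l + 0.462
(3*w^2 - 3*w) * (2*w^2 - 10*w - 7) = 6*w^4 - 36*w^3 + 9*w^2 + 21*w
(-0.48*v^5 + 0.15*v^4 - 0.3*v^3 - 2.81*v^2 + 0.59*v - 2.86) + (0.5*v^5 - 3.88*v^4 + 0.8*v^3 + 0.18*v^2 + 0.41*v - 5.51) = 0.02*v^5 - 3.73*v^4 + 0.5*v^3 - 2.63*v^2 + 1.0*v - 8.37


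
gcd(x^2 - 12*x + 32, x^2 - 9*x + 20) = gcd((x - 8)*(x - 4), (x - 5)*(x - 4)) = x - 4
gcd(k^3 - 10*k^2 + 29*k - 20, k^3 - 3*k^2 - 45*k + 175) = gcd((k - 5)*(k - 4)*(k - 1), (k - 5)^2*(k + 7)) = k - 5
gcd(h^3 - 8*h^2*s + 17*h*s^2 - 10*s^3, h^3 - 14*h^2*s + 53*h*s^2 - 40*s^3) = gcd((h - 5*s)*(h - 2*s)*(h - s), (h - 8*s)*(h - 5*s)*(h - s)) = h^2 - 6*h*s + 5*s^2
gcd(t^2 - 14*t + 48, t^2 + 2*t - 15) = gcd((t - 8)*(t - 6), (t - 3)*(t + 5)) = 1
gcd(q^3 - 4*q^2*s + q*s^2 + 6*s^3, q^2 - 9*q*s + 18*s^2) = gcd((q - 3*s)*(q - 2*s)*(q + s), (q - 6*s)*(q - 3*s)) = q - 3*s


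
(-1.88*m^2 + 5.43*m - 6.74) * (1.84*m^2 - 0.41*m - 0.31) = -3.4592*m^4 + 10.762*m^3 - 14.0451*m^2 + 1.0801*m + 2.0894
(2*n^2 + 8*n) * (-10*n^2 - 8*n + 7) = -20*n^4 - 96*n^3 - 50*n^2 + 56*n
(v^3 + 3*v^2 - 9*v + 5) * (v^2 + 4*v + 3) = v^5 + 7*v^4 + 6*v^3 - 22*v^2 - 7*v + 15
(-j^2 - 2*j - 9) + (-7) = -j^2 - 2*j - 16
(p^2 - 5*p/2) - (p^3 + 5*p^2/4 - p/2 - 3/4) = -p^3 - p^2/4 - 2*p + 3/4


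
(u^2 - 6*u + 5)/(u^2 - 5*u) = (u - 1)/u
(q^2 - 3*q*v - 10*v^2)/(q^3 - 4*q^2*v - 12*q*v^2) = (q - 5*v)/(q*(q - 6*v))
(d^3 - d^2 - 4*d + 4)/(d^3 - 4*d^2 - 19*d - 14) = (d^2 - 3*d + 2)/(d^2 - 6*d - 7)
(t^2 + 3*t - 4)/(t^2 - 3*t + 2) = (t + 4)/(t - 2)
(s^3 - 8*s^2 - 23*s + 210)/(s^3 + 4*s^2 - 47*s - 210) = (s - 6)/(s + 6)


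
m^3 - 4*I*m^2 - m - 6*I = (m - 3*I)*(m - 2*I)*(m + I)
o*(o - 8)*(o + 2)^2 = o^4 - 4*o^3 - 28*o^2 - 32*o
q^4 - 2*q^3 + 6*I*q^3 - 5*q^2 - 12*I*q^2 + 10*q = q*(q - 2)*(q + I)*(q + 5*I)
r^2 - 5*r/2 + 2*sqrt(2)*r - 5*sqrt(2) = (r - 5/2)*(r + 2*sqrt(2))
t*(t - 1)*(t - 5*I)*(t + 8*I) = t^4 - t^3 + 3*I*t^3 + 40*t^2 - 3*I*t^2 - 40*t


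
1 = 1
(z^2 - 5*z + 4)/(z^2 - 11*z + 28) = (z - 1)/(z - 7)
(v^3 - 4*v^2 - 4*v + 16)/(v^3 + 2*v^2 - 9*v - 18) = (v^2 - 6*v + 8)/(v^2 - 9)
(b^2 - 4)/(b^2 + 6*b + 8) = (b - 2)/(b + 4)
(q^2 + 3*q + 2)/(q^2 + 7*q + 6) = (q + 2)/(q + 6)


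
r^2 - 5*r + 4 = (r - 4)*(r - 1)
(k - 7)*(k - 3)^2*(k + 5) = k^4 - 8*k^3 - 14*k^2 + 192*k - 315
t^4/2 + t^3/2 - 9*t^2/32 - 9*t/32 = t*(t/2 + 1/2)*(t - 3/4)*(t + 3/4)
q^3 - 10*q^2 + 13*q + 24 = (q - 8)*(q - 3)*(q + 1)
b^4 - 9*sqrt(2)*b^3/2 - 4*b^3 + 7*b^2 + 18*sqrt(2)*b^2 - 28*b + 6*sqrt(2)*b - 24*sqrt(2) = (b - 4)*(b - 3*sqrt(2))*(b - 2*sqrt(2))*(b + sqrt(2)/2)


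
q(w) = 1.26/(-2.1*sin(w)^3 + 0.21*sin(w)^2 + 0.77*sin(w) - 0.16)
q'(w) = 1.26*(6.3*sin(w)^2*cos(w) - 0.42*sin(w)*cos(w) - 0.77*cos(w))/(-2.1*sin(w)^3 + 0.21*sin(w)^2 + 0.77*sin(w) - 0.16)^2 = (7.938*sin(w)^2 - 0.5292*sin(w) - 0.9702)*cos(w)/(2.1*sin(w)^3 - 0.21*sin(w)^2 - 0.77*sin(w) + 0.16)^2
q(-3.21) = -11.77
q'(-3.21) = 84.37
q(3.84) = -125.90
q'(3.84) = -20277.79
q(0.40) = 26.42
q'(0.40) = 11.14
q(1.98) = -1.40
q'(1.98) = -2.58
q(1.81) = -1.11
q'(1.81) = -1.10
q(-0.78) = 9.49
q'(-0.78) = 134.13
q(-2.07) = 1.69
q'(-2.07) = -4.82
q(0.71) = -8.37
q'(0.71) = 68.92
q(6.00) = -4.03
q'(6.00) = -1.99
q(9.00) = 27.39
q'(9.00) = -68.83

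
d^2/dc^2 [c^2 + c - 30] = 2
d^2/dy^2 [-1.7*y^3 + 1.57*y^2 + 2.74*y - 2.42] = 3.14 - 10.2*y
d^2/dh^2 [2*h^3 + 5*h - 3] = 12*h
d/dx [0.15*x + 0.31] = 0.150000000000000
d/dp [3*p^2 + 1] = 6*p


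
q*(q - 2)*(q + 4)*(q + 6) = q^4 + 8*q^3 + 4*q^2 - 48*q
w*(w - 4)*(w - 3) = w^3 - 7*w^2 + 12*w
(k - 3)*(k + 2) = k^2 - k - 6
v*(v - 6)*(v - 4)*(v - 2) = v^4 - 12*v^3 + 44*v^2 - 48*v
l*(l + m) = l^2 + l*m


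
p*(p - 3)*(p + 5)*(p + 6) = p^4 + 8*p^3 - 3*p^2 - 90*p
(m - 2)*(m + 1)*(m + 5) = m^3 + 4*m^2 - 7*m - 10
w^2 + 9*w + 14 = (w + 2)*(w + 7)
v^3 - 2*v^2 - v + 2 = (v - 2)*(v - 1)*(v + 1)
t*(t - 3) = t^2 - 3*t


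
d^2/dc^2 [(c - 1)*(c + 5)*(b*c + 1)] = 6*b*c + 8*b + 2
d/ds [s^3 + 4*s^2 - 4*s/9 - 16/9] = 3*s^2 + 8*s - 4/9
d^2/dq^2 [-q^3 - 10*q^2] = -6*q - 20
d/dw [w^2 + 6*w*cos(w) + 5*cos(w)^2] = -6*w*sin(w) + 2*w - 5*sin(2*w) + 6*cos(w)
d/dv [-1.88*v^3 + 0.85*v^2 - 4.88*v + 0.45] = -5.64*v^2 + 1.7*v - 4.88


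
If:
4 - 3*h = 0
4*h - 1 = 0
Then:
No Solution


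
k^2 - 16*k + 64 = (k - 8)^2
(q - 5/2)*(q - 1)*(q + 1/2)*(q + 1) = q^4 - 2*q^3 - 9*q^2/4 + 2*q + 5/4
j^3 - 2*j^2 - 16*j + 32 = (j - 4)*(j - 2)*(j + 4)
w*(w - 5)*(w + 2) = w^3 - 3*w^2 - 10*w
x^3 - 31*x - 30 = (x - 6)*(x + 1)*(x + 5)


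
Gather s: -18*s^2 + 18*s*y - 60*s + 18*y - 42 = -18*s^2 + s*(18*y - 60) + 18*y - 42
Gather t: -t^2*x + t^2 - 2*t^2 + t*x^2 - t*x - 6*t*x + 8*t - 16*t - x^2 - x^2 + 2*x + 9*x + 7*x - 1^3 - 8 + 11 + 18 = t^2*(-x - 1) + t*(x^2 - 7*x - 8) - 2*x^2 + 18*x + 20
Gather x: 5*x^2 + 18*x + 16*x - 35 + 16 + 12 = 5*x^2 + 34*x - 7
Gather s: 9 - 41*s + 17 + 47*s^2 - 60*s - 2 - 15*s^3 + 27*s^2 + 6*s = -15*s^3 + 74*s^2 - 95*s + 24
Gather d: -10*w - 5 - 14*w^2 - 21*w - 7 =-14*w^2 - 31*w - 12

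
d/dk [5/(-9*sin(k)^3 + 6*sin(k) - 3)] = 5*(9*sin(k)^2 - 2)*cos(k)/(3*(3*sin(k)^3 - 2*sin(k) + 1)^2)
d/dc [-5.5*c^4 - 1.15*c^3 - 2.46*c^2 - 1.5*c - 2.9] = -22.0*c^3 - 3.45*c^2 - 4.92*c - 1.5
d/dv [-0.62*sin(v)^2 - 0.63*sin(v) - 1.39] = -(1.24*sin(v) + 0.63)*cos(v)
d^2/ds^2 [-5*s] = 0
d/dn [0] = 0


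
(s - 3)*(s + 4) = s^2 + s - 12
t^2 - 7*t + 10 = (t - 5)*(t - 2)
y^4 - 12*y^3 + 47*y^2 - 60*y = y*(y - 5)*(y - 4)*(y - 3)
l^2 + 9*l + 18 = (l + 3)*(l + 6)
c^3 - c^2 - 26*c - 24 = (c - 6)*(c + 1)*(c + 4)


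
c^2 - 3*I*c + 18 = (c - 6*I)*(c + 3*I)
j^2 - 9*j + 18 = (j - 6)*(j - 3)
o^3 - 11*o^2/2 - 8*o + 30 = (o - 6)*(o - 2)*(o + 5/2)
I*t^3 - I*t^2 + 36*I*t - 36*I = (t - 6*I)*(t + 6*I)*(I*t - I)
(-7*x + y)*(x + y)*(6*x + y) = -42*x^3 - 43*x^2*y + y^3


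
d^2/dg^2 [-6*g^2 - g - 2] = -12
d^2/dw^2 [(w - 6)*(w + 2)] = 2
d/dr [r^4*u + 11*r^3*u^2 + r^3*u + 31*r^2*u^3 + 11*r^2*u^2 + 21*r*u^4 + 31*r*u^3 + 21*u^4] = u*(4*r^3 + 33*r^2*u + 3*r^2 + 62*r*u^2 + 22*r*u + 21*u^3 + 31*u^2)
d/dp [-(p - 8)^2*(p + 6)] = (-3*p - 4)*(p - 8)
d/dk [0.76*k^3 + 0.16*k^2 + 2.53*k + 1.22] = 2.28*k^2 + 0.32*k + 2.53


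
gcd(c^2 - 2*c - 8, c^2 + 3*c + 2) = c + 2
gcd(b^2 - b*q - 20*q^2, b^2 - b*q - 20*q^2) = -b^2 + b*q + 20*q^2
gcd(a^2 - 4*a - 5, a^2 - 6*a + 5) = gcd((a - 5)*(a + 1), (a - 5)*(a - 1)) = a - 5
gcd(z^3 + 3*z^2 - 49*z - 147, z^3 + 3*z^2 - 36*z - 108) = z + 3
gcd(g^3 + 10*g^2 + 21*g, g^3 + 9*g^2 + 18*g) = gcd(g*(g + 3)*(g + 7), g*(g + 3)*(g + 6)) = g^2 + 3*g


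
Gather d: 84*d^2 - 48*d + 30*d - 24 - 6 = 84*d^2 - 18*d - 30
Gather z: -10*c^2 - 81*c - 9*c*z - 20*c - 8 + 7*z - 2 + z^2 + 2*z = -10*c^2 - 101*c + z^2 + z*(9 - 9*c) - 10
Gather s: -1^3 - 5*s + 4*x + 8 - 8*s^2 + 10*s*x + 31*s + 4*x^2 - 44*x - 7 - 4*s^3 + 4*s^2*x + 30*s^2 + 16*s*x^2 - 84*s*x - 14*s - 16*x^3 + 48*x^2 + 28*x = -4*s^3 + s^2*(4*x + 22) + s*(16*x^2 - 74*x + 12) - 16*x^3 + 52*x^2 - 12*x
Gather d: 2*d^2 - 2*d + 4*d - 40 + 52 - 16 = 2*d^2 + 2*d - 4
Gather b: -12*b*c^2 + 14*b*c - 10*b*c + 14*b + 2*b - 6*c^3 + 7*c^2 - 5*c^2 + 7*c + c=b*(-12*c^2 + 4*c + 16) - 6*c^3 + 2*c^2 + 8*c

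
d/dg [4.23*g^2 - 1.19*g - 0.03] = 8.46*g - 1.19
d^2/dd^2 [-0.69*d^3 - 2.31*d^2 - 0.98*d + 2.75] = -4.14*d - 4.62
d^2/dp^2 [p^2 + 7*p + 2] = 2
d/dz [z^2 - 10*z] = 2*z - 10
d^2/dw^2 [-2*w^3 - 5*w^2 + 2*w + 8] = -12*w - 10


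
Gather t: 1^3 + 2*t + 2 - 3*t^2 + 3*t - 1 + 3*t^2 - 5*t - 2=0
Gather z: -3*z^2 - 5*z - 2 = -3*z^2 - 5*z - 2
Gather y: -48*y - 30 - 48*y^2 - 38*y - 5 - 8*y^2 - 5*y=-56*y^2 - 91*y - 35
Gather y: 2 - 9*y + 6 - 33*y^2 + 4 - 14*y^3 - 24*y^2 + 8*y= -14*y^3 - 57*y^2 - y + 12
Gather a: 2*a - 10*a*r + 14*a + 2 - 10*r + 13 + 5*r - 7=a*(16 - 10*r) - 5*r + 8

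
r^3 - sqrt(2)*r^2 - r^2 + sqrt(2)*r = r*(r - 1)*(r - sqrt(2))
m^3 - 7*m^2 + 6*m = m*(m - 6)*(m - 1)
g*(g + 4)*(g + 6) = g^3 + 10*g^2 + 24*g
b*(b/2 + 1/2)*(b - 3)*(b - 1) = b^4/2 - 3*b^3/2 - b^2/2 + 3*b/2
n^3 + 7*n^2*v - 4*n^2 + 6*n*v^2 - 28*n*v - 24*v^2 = (n - 4)*(n + v)*(n + 6*v)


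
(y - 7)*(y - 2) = y^2 - 9*y + 14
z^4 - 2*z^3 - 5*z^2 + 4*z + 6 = (z - 3)*(z + 1)*(z - sqrt(2))*(z + sqrt(2))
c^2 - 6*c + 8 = (c - 4)*(c - 2)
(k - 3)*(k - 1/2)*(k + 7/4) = k^3 - 7*k^2/4 - 37*k/8 + 21/8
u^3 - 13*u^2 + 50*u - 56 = (u - 7)*(u - 4)*(u - 2)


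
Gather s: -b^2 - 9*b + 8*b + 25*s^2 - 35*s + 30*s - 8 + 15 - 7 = -b^2 - b + 25*s^2 - 5*s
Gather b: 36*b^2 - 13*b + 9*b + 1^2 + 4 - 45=36*b^2 - 4*b - 40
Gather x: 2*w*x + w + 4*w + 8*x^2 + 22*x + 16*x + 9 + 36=5*w + 8*x^2 + x*(2*w + 38) + 45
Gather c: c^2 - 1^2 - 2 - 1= c^2 - 4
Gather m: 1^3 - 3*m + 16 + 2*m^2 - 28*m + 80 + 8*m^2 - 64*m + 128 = 10*m^2 - 95*m + 225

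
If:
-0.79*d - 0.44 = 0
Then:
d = -0.56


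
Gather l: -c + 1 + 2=3 - c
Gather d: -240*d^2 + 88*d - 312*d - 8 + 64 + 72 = -240*d^2 - 224*d + 128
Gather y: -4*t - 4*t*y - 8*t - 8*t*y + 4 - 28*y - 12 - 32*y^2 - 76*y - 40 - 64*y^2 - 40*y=-12*t - 96*y^2 + y*(-12*t - 144) - 48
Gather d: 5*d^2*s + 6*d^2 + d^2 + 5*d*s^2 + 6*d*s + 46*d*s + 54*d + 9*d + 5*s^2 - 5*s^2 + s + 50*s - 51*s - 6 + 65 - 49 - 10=d^2*(5*s + 7) + d*(5*s^2 + 52*s + 63)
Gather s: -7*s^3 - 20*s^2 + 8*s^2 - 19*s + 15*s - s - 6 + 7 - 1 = -7*s^3 - 12*s^2 - 5*s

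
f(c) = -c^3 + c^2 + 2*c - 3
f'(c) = -3*c^2 + 2*c + 2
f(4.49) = -64.38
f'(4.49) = -49.50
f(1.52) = -1.16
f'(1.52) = -1.89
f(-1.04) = -2.87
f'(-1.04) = -3.32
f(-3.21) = 33.96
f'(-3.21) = -35.33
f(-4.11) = 75.10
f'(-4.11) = -56.90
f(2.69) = -9.85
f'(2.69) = -14.33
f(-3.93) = 65.28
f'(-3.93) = -52.19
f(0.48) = -1.92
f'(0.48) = 2.27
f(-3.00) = 27.00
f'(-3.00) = -31.00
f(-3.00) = 27.00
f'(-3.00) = -31.00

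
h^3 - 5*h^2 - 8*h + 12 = (h - 6)*(h - 1)*(h + 2)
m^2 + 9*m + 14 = (m + 2)*(m + 7)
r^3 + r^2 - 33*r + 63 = (r - 3)^2*(r + 7)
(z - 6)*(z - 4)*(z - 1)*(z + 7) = z^4 - 4*z^3 - 43*z^2 + 214*z - 168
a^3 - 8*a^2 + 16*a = a*(a - 4)^2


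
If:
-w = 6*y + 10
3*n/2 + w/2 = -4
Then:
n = 2*y + 2/3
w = -6*y - 10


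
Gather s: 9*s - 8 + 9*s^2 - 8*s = 9*s^2 + s - 8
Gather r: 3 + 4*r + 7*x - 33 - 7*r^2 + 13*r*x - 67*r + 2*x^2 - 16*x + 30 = -7*r^2 + r*(13*x - 63) + 2*x^2 - 9*x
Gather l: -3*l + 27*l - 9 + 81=24*l + 72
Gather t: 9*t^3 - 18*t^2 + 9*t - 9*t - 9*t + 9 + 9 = 9*t^3 - 18*t^2 - 9*t + 18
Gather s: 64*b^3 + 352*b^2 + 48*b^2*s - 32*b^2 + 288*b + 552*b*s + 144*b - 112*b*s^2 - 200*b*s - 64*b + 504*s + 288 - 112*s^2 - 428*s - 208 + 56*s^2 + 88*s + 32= 64*b^3 + 320*b^2 + 368*b + s^2*(-112*b - 56) + s*(48*b^2 + 352*b + 164) + 112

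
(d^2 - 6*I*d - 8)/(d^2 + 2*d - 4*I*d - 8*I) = (d - 2*I)/(d + 2)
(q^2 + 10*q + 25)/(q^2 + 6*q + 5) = (q + 5)/(q + 1)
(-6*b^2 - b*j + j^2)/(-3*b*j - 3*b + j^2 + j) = (2*b + j)/(j + 1)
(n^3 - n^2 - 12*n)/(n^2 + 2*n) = (n^2 - n - 12)/(n + 2)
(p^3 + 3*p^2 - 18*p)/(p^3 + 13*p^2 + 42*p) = (p - 3)/(p + 7)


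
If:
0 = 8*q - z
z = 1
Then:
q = 1/8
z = 1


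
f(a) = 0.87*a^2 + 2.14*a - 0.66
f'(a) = 1.74*a + 2.14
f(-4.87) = 9.55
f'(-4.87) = -6.33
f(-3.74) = 3.51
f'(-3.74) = -4.37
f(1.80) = 6.01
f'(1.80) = 5.27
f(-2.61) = -0.32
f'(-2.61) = -2.40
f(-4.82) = 9.24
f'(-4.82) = -6.25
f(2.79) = 12.08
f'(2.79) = 6.99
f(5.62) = 38.85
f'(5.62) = 11.92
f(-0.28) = -1.19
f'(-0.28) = 1.65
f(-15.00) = 162.99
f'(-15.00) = -23.96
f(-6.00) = 17.82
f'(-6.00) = -8.30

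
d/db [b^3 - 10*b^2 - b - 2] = 3*b^2 - 20*b - 1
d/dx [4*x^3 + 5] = 12*x^2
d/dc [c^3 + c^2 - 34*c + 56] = 3*c^2 + 2*c - 34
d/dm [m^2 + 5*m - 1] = 2*m + 5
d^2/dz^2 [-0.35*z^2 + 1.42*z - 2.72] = -0.700000000000000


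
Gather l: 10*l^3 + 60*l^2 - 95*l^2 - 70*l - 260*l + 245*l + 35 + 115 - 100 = 10*l^3 - 35*l^2 - 85*l + 50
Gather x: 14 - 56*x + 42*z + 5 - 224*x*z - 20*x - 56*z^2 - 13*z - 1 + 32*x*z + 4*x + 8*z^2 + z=x*(-192*z - 72) - 48*z^2 + 30*z + 18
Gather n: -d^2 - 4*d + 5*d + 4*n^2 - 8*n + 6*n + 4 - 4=-d^2 + d + 4*n^2 - 2*n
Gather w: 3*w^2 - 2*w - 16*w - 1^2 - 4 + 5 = 3*w^2 - 18*w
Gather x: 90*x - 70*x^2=-70*x^2 + 90*x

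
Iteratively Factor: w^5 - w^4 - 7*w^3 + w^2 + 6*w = (w - 3)*(w^4 + 2*w^3 - w^2 - 2*w) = (w - 3)*(w + 2)*(w^3 - w) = (w - 3)*(w - 1)*(w + 2)*(w^2 + w) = (w - 3)*(w - 1)*(w + 1)*(w + 2)*(w)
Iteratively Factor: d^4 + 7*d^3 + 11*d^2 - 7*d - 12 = (d + 1)*(d^3 + 6*d^2 + 5*d - 12) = (d + 1)*(d + 4)*(d^2 + 2*d - 3) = (d - 1)*(d + 1)*(d + 4)*(d + 3)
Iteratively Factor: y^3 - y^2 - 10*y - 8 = (y - 4)*(y^2 + 3*y + 2) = (y - 4)*(y + 1)*(y + 2)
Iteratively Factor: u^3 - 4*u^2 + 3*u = (u - 3)*(u^2 - u) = u*(u - 3)*(u - 1)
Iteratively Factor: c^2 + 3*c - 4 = (c - 1)*(c + 4)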